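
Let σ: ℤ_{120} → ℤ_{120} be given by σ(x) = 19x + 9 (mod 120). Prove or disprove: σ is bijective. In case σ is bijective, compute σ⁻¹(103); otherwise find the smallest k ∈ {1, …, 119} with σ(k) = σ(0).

106

Suppose σ(u) = σ(v) in ℤ_{120}. Then 19u + 9 ≡ 19v + 9 (mod 120), so 19(u − v) ≡ 0 (mod 120).
Since gcd(19, 120) = 1, 19 is invertible modulo 120, thus u − v ≡ 0 (mod 120), i.e. u = v.
We now compute 19⁻¹ mod 120 explicitly. Euclid's algorithm: 120 = 6·19 + 6, 19 = 3·6 + 1; back-substituting gives 1 = 19·19 − 3·120, so 19⁻¹ ≡ 19 (mod 120).
Then y ↦ 19(y − 9) is a two-sided inverse to σ, so every y ∈ ℤ_{120} has a preimage.
Therefore σ is bijective.
Since σ is bijective, we find σ⁻¹(103): we need 19x ≡ 103 − 9 ≡ 94 (mod 120). Using 19⁻¹ = 19: x ≡ 19·94 = 1786 = 14·120 + 106, so x = 106.
Check: σ(106) = 19·106 + 9 = 2023 = 16·120 + 103 ≡ 103 (mod 120).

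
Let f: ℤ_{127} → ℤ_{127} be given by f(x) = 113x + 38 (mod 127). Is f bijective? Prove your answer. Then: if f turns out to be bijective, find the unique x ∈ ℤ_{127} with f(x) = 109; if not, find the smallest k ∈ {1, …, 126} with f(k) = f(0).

Recall that f is injective when f(s) = f(t) forces s = t.
Suppose f(s) = f(t) in ℤ_{127}. Then 113s + 38 ≡ 113t + 38 (mod 127), so 113(s − t) ≡ 0 (mod 127).
Since gcd(113, 127) = 1, 113 is invertible modulo 127, thus s − t ≡ 0 (mod 127), i.e. s = t.
We now compute 113⁻¹ mod 127 explicitly. Euclid's algorithm: 127 = 1·113 + 14, 113 = 8·14 + 1; back-substituting gives 1 = 9·113 − 8·127, so 113⁻¹ ≡ 9 (mod 127).
For any y ∈ ℤ_{127}, x = 9(y − 38) mod 127 satisfies f(x) = 113·9(y − 38) + 38 ≡ y (since 113·9 ≡ 1 mod 127). So every y has a preimage.
Hence f is bijective.
Since f is bijective, we find f⁻¹(109): we need 113x ≡ 109 − 38 ≡ 71 (mod 127). Using 113⁻¹ = 9: x ≡ 9·71 = 639 = 5·127 + 4, so x = 4.
Check: f(4) = 113·4 + 38 = 490 = 3·127 + 109 ≡ 109 (mod 127).

4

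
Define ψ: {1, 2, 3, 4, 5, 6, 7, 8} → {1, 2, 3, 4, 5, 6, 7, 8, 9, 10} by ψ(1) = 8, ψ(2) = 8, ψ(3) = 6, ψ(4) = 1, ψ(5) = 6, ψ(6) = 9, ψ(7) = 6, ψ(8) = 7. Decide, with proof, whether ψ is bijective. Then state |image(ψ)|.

ψ(1) = 8 = ψ(2) with 1 ≠ 2, so ψ is not injective, hence not bijective.
The image of ψ is {1, 6, 7, 8, 9}, which has 5 elements.

5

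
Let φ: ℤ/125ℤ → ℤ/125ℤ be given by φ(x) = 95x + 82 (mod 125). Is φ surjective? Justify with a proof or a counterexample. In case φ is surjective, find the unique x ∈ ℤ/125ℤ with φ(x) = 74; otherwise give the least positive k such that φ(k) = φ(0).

25

Recall that φ is surjective if every y in the codomain equals φ(x) for some x in the domain.
Since gcd(95, 125) = 5, we have 95x ≡ 0 (mod 5) for all x, so φ(x) ≡ 2 (mod 5).
But 0 ≢ 2 (mod 5), so 0 ∈ ℤ/125ℤ has no preimage. Thus φ is not surjective.
Since φ is not surjective, we find the least positive k with φ(k) = φ(0): this means 95k ≡ 0 (mod 125), i.e. 125 ∣ 95k. Since gcd(95, 125) = 5, dividing through by 5 this holds exactly when 25 ∣ 19k, and as gcd(19, 25) = 1, exactly when 25 ∣ k.
The smallest positive such k is 25.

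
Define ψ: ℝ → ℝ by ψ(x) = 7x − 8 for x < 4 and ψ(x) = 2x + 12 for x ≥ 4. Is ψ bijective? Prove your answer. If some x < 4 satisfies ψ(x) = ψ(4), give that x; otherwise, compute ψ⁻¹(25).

Both pieces are strictly increasing (slopes 7 and 2), so each is injective on its own interval.
The left piece maps (−∞, 4) onto (−∞, 20); the right piece maps [4, ∞) onto [20, ∞).
Since 20 = 20, the images partition ℝ: ψ is injective and surjective, hence bijective.
Because the two images are disjoint, no x < 4 has ψ(x) = ψ(4), so we compute ψ⁻¹(25): 25 lies in [20, ∞), so solve 2x + 12 = 25: x = (25 − 12)/2 = 13/2.

13/2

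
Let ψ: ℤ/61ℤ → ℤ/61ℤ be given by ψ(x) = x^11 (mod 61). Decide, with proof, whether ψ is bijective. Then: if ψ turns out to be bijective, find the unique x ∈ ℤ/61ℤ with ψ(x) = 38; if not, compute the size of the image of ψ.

23

Since 61 is prime, the nonzero elements of ℤ/61ℤ form a cyclic group of order 60.
As gcd(11, 60) = 1, raising to the 11th power is a bijection on this group: if x_1^11 ≡ x_2^11 then (x_1x_2^{−1})^11 = 1, and the only element of order dividing gcd(11, 60) = 1 is 1, so x_1 = x_2.
With ψ(0) = 0 this makes ψ injective on all of ℤ/61ℤ, hence bijective (finite equal-size domain and codomain). In particular ψ is bijective.
Since ψ is bijective, we find the preimage of 38. The inverse of x ↦ x^11 on (ℤ/61ℤ)^× is x ↦ x^11, because 11·11 = 121 = 2·60 + 1 ≡ 1 (mod 60) and x^{60} = 1 for x ≠ 0 (Fermat). So ψ⁻¹(38) = 38^11 mod 61.
Repeated squaring mod 61: 38^1 ≡ 38, 38^2 ≡ 38² = 1444 ≡ 41, 38^4 ≡ 41² = 1681 ≡ 34, 38^8 ≡ 34² = 1156 ≡ 58. Since 11 = 8 + 2 + 1, 38^11 ≡ 58·41·38: 58·41 = 2378 ≡ 60, then 60·38 = 2280 ≡ 23. So 38^11 ≡ 23 (mod 61).
Hence ψ⁻¹(38) = 23.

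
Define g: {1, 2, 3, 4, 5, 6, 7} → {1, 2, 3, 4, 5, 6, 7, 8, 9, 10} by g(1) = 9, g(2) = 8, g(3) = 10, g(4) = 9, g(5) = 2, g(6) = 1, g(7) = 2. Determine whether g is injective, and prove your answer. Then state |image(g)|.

5

g(1) = 9 = g(4) with 1 ≠ 4, so g is not injective.
The image of g is {1, 2, 8, 9, 10}, which has 5 elements.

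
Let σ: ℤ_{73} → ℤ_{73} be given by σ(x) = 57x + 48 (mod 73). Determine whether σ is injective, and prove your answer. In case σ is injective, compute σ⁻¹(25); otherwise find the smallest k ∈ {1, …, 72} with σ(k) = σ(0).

6

Recall: σ is injective when σ(s) = σ(t) forces s = t.
Suppose σ(s) = σ(t) in ℤ_{73}. Then 57s + 48 ≡ 57t + 48 (mod 73), thus 57(s − t) ≡ 0 (mod 73).
Since gcd(57, 73) = 1, 57 is invertible modulo 73, hence s − t ≡ 0 (mod 73), i.e. s = t.
Therefore σ is injective.
We now compute 57⁻¹ mod 73 explicitly. Euclid's algorithm: 73 = 1·57 + 16, 57 = 3·16 + 9, 16 = 1·9 + 7, 9 = 1·7 + 2, 7 = 3·2 + 1; back-substituting gives 1 = 41·57 − 32·73, so 57⁻¹ ≡ 41 (mod 73).
Since σ is injective, we compute σ⁻¹(25): solve 57x + 48 ≡ 25 (mod 73), i.e. 57x ≡ 50 (mod 73).
Multiplying by 57⁻¹ = 41 gives x ≡ 41·50 = 2050 = 28·73 + 6 ≡ 6 (mod 73).
Check: σ(6) = 57·6 + 48 = 390 = 5·73 + 25 ≡ 25 (mod 73).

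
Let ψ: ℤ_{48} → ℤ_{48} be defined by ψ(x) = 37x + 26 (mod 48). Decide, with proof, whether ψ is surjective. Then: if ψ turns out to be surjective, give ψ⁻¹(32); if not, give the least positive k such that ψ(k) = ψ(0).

30

Since gcd(37, 48) = 1, 37 is invertible modulo 48. Euclid's algorithm: 48 = 1·37 + 11, 37 = 3·11 + 4, 11 = 2·4 + 3, 4 = 1·3 + 1; back-substituting gives 1 = 13·37 − 10·48, so 37⁻¹ ≡ 13 (mod 48).
Then y ↦ 13(y − 26) is a two-sided inverse to ψ, so every y ∈ ℤ_{48} has a preimage.
So ψ is surjective.
Since ψ is surjective, we compute ψ⁻¹(32): solve 37x + 26 ≡ 32 (mod 48), i.e. 37x ≡ 6 (mod 48).
Multiplying by 37⁻¹ = 13 gives x ≡ 13·6 = 78 = 1·48 + 30 ≡ 30 (mod 48).
Check: ψ(30) = 37·30 + 26 = 1136 = 23·48 + 32 ≡ 32 (mod 48).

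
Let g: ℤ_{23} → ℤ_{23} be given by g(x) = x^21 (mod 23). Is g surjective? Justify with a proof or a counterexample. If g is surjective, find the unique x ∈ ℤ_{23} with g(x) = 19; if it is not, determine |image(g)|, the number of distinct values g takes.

Since 23 is prime, the nonzero elements of ℤ_{23} form a cyclic group of order 22.
As gcd(21, 22) = 1, raising to the 21st power is a bijection on this group: if x_1^21 ≡ x_2^21 then (x_1x_2^{−1})^21 = 1, and the only element of order dividing gcd(21, 22) = 1 is 1, so x_1 = x_2.
With g(0) = 0 this makes g injective on all of ℤ_{23}, hence bijective (finite equal-size domain and codomain). In particular g is surjective.
Since g is surjective, we find the preimage of 19. The inverse of x ↦ x^21 on (ℤ_{23})^× is x ↦ x^21, because 21·21 = 441 = 20·22 + 1 ≡ 1 (mod 22) and x^{22} = 1 for x ≠ 0 (Fermat). So g⁻¹(19) = 19^21 mod 23.
Repeated squaring mod 23: 19^1 ≡ 19, 19^2 ≡ 19² = 361 ≡ 16, 19^4 ≡ 16² = 256 ≡ 3, 19^8 ≡ 3² = 9, 19^16 ≡ 9² = 81 ≡ 12. Since 21 = 16 + 4 + 1, 19^21 ≡ 12·3·19: 12·3 = 36 ≡ 13, then 13·19 = 247 ≡ 17. So 19^21 ≡ 17 (mod 23).
Hence g⁻¹(19) = 17.

17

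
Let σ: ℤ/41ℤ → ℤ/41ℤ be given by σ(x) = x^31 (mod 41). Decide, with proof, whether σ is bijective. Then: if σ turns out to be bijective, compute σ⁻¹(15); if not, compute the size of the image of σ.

12

Since 41 is prime, the nonzero elements of ℤ/41ℤ form a cyclic group of order 40.
As gcd(31, 40) = 1, raising to the 31st power is a bijection on this group: if u^31 ≡ v^31 then (uv^{−1})^31 = 1, and the only element of order dividing gcd(31, 40) = 1 is 1, so u = v.
With σ(0) = 0 this makes σ injective on all of ℤ/41ℤ, hence bijective (finite equal-size domain and codomain). In particular σ is bijective.
Since σ is bijective, we find the preimage of 15. The inverse of x ↦ x^31 on (ℤ/41ℤ)^× is x ↦ x^31, because 31·31 = 961 = 24·40 + 1 ≡ 1 (mod 40) and x^{40} = 1 for x ≠ 0 (Fermat). So σ⁻¹(15) = 15^31 mod 41.
Repeated squaring mod 41: 15^1 ≡ 15, 15^2 ≡ 15² = 225 ≡ 20, 15^4 ≡ 20² = 400 ≡ 31, 15^8 ≡ 31² = 961 ≡ 18, 15^16 ≡ 18² = 324 ≡ 37. Since 31 = 16 + 8 + 4 + 2 + 1, 15^31 ≡ 37·18·31·20·15: 37·18 = 666 ≡ 10, then 10·31 = 310 ≡ 23, then 23·20 = 460 ≡ 9, then 9·15 = 135 ≡ 12. So 15^31 ≡ 12 (mod 41).
Hence σ⁻¹(15) = 12.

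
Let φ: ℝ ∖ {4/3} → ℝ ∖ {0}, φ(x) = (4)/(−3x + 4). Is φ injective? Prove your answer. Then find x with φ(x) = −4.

Suppose φ(u) = φ(v). Cross-multiplying: (4)(−3v + 4) = (4)(−3u + 4).
Expanding both sides and cancelling the symmetric terms leaves 12·(u − v) = 0. Since 12 ≠ 0, u = v. Therefore φ is injective.
Solving φ(x) = −4: cross-multiplying gives 4 = −4(−3x + 4), which rearranges to −12x = −20, so x = 5/3.

5/3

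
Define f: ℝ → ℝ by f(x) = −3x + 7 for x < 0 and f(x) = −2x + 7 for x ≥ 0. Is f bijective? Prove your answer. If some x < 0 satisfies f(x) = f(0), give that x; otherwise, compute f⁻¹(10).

Both pieces are strictly decreasing (slopes −3 and −2), so each is injective on its own interval.
The left piece maps (−∞, 0) onto (7, ∞); the right piece maps [0, ∞) onto (−∞, 7].
Since 7 = 7, the images partition ℝ: f is injective and surjective, hence bijective.
Because the two images are disjoint, no x < 0 has f(x) = f(0), so we compute f⁻¹(10): 10 lies in (7, ∞), so solve −3x + 7 = 10: x = (10 − 7)/(−3) = −1.

-1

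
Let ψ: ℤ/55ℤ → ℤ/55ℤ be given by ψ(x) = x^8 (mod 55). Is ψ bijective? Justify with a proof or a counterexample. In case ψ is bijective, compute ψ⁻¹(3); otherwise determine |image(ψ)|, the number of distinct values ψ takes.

ψ(4): Repeated squaring mod 55: 4^1 ≡ 4, 4^2 ≡ 4² = 16, 4^4 ≡ 16² = 256 ≡ 36, 4^8 ≡ 36² = 1296 ≡ 31. So 4^8 ≡ 31 (mod 55).
ψ(7): Repeated squaring mod 55: 7^1 ≡ 7, 7^2 ≡ 7² = 49, 7^4 ≡ 49² = 2401 ≡ 36, 7^8 ≡ 36² = 1296 ≡ 31. So 7^8 ≡ 31 (mod 55).
So ψ(4) = ψ(7) = 31 while 4 ≠ 7, therefore ψ is not injective, hence not bijective.
Since ψ is not bijective, we determine |image(ψ)|. Computing x^8 mod 55 for each x (by repeated squaring, reducing mod 55 at every step), the values ψ(0), ψ(1), …, ψ(54) are: 0, 1, 36, 16, 31, 15, 26, 31, 16, 36, 45, 11, 1, 36, 16, 20, 26, 26, 31, 16, 25, 1, 11, 1, 36, 5, 31, 26, 26, 31, 5, 36, 1, 11, 1, 25, 16, 31, 26, 26, 20, 16, 36, 1, 11, 45, 36, 16, 31, 26, 15, 31, 16, 36, 1.
The distinct values are {0, 1, 5, 11, 15, 16, 20, 25, 26, 31, 36, 45}; there are 12 of them.

12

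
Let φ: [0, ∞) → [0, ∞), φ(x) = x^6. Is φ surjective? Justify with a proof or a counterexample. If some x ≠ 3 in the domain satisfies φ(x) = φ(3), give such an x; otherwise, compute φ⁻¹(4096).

4

For any y ∈ [0, ∞), x = y^{1/6} ∈ [0, ∞) gives φ(x) = y, so φ is surjective.
Since x ↦ x^6 is strictly increasing on [0, ∞), it is injective there, so no x ≠ 3 in the domain has φ(x) = φ(3). We therefore compute φ⁻¹(4096) = 4096^{1/6} = 4 (indeed 4^6 = 4096).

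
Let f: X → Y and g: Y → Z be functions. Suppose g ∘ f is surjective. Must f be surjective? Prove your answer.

not surjective

No. Take X = {1}, Y = {1, 2, 3, 4}, Z = {1}, f(a) = 1 for every a ∈ X, and g(b) = 1 for every b ∈ Y.
Then g ∘ f is surjective onto {1}, but 4 ∈ Y has no preimage under f, so f is not surjective.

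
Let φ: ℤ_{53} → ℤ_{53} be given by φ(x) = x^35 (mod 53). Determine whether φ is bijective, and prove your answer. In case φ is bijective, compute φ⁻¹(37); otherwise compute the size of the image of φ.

Since 53 is prime, the nonzero elements of ℤ_{53} form a cyclic group of order 52.
As gcd(35, 52) = 1, raising to the 35th power is a bijection on this group: if a^35 ≡ b^35 then (ab^{−1})^35 = 1, and the only element of order dividing gcd(35, 52) = 1 is 1, so a = b.
With φ(0) = 0 this makes φ injective on all of ℤ_{53}, hence bijective (finite equal-size domain and codomain). In particular φ is bijective.
Since φ is bijective, we find the preimage of 37. The inverse of x ↦ x^35 on (ℤ_{53})^× is x ↦ x^3, because 35·3 = 105 = 2·52 + 1 ≡ 1 (mod 52) and x^{52} = 1 for x ≠ 0 (Fermat). So φ⁻¹(37) = 37^3 mod 53.
Repeated squaring mod 53: 37^1 ≡ 37, 37^2 ≡ 37² = 1369 ≡ 44. Since 3 = 2 + 1, 37^3 ≡ 44·37: 44·37 = 1628 ≡ 38. So 37^3 ≡ 38 (mod 53).
Hence φ⁻¹(37) = 38.

38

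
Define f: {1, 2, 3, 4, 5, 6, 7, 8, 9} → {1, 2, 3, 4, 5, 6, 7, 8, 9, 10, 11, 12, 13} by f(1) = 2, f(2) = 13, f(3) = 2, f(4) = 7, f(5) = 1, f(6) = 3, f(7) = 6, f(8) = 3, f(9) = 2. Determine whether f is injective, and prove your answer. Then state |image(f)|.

f(1) = 2 = f(3) with 1 ≠ 3, so f is not injective.
The image of f is {1, 2, 3, 6, 7, 13}, which has 6 elements.

6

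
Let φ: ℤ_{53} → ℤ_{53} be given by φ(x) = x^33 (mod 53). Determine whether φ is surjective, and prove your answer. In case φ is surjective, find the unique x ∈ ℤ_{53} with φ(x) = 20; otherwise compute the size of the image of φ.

Since 53 is prime, the nonzero elements of ℤ_{53} form a cyclic group of order 52.
As gcd(33, 52) = 1, raising to the 33rd power is a bijection on this group: if x_1^33 ≡ x_2^33 then (x_1x_2^{−1})^33 = 1, and the only element of order dividing gcd(33, 52) = 1 is 1, so x_1 = x_2.
With φ(0) = 0 this makes φ injective on all of ℤ_{53}, hence bijective (finite equal-size domain and codomain). In particular φ is surjective.
Since φ is surjective, we find the preimage of 20. The inverse of x ↦ x^33 on (ℤ_{53})^× is x ↦ x^41, because 33·41 = 1353 = 26·52 + 1 ≡ 1 (mod 52) and x^{52} = 1 for x ≠ 0 (Fermat). So φ⁻¹(20) = 20^41 mod 53.
Repeated squaring mod 53: 20^1 ≡ 20, 20^2 ≡ 20² = 400 ≡ 29, 20^4 ≡ 29² = 841 ≡ 46, 20^8 ≡ 46² = 2116 ≡ 49, 20^16 ≡ 49² = 2401 ≡ 16, 20^32 ≡ 16² = 256 ≡ 44. Since 41 = 32 + 8 + 1, 20^41 ≡ 44·49·20: 44·49 = 2156 ≡ 36, then 36·20 = 720 ≡ 31. So 20^41 ≡ 31 (mod 53).
Hence φ⁻¹(20) = 31.

31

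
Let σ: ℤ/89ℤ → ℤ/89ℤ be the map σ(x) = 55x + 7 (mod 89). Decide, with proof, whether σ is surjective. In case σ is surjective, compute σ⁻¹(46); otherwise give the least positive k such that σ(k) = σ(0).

Recall: surjectivity means every element of the codomain has a preimage under σ.
Since gcd(55, 89) = 1, 55 is invertible modulo 89. Euclid's algorithm: 89 = 1·55 + 34, 55 = 1·34 + 21, 34 = 1·21 + 13, 21 = 1·13 + 8, 13 = 1·8 + 5, 8 = 1·5 + 3, 5 = 1·3 + 2, 3 = 1·2 + 1; back-substituting gives 1 = 34·55 − 21·89, so 55⁻¹ ≡ 34 (mod 89).
For any y ∈ ℤ/89ℤ, x = 34(y − 7) mod 89 satisfies σ(x) = 55·34(y − 7) + 7 ≡ y (since 55·34 ≡ 1 mod 89). So every y has a preimage.
Hence σ is surjective.
Since σ is surjective, we compute σ⁻¹(46): solve 55x + 7 ≡ 46 (mod 89), i.e. 55x ≡ 39 (mod 89).
Multiplying by 55⁻¹ = 34 gives x ≡ 34·39 = 1326 = 14·89 + 80 ≡ 80 (mod 89).
Check: σ(80) = 55·80 + 7 = 4407 = 49·89 + 46 ≡ 46 (mod 89).

80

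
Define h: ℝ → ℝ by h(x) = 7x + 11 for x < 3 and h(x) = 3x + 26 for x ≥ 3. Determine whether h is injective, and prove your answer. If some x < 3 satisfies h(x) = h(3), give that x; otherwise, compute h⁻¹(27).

Both pieces are strictly increasing (slopes 7 and 3), so each is injective on its own interval.
The left piece maps (−∞, 3) onto (−∞, 32); the right piece maps [3, ∞) onto [35, ∞).
These images are disjoint, so no value is attained by both pieces. Therefore h is injective.
Because the two images are disjoint, no x < 3 has h(x) = h(3), so we compute h⁻¹(27): 27 lies in (−∞, 32), so solve 7x + 11 = 27: x = (27 − 11)/7 = 16/7.

16/7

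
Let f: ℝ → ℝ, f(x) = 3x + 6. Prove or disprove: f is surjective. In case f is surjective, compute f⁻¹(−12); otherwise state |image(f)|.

Recall that surjectivity means every element of the codomain has a preimage under f.
For any y ∈ ℝ, x = (y − 6)/3 satisfies f(x) = y.
Hence f is surjective.
Since f is surjective, we compute f⁻¹(−12) = (−12 − 6)/3 = −6.

-6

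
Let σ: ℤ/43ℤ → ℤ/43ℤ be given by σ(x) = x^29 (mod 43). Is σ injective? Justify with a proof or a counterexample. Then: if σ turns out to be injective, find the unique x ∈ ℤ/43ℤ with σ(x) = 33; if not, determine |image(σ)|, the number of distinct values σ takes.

Since 43 is prime, the nonzero elements of ℤ/43ℤ form a cyclic group of order 42.
As gcd(29, 42) = 1, raising to the 29th power is a bijection on this group: if a^29 ≡ b^29 then (ab^{−1})^29 = 1, and the only element of order dividing gcd(29, 42) = 1 is 1, so a = b.
With σ(0) = 0 this makes σ injective on all of ℤ/43ℤ, hence bijective (finite equal-size domain and codomain). In particular σ is injective.
Since σ is injective, we find the preimage of 33. The inverse of x ↦ x^29 on (ℤ/43ℤ)^× is x ↦ x^29, because 29·29 = 841 = 20·42 + 1 ≡ 1 (mod 42) and x^{42} = 1 for x ≠ 0 (Fermat). So σ⁻¹(33) = 33^29 mod 43.
Repeated squaring mod 43: 33^1 ≡ 33, 33^2 ≡ 33² = 1089 ≡ 14, 33^4 ≡ 14² = 196 ≡ 24, 33^8 ≡ 24² = 576 ≡ 17, 33^16 ≡ 17² = 289 ≡ 31. Since 29 = 16 + 8 + 4 + 1, 33^29 ≡ 31·17·24·33: 31·17 = 527 ≡ 11, then 11·24 = 264 ≡ 6, then 6·33 = 198 ≡ 26. So 33^29 ≡ 26 (mod 43).
Hence σ⁻¹(33) = 26.

26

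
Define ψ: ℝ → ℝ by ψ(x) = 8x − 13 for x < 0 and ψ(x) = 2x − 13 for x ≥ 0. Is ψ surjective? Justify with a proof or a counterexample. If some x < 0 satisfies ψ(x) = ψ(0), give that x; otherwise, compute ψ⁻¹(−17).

-1/2

Both pieces are strictly increasing (slopes 8 and 2), so each is injective on its own interval.
The left piece maps (−∞, 0) onto (−∞, −13); the right piece maps [0, ∞) onto [−13, ∞).
These images together cover ℝ, so ψ is surjective.
Because the two images are disjoint, no x < 0 has ψ(x) = ψ(0), so we compute ψ⁻¹(−17): −17 lies in (−∞, −13), so solve 8x − 13 = −17: x = (−17 + 13)/8 = −1/2.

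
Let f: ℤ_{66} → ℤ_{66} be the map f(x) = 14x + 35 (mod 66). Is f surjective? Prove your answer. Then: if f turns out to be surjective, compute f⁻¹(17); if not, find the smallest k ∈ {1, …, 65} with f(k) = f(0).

Since gcd(14, 66) = 2, we have 14x ≡ 0 (mod 2) for all x, so f(x) ≡ 1 (mod 2).
But 0 ≢ 1 (mod 2), so 0 ∈ ℤ_{66} has no preimage. Hence f is not surjective.
Since f is not surjective, we find the least positive k with f(k) = f(0): this means 14k ≡ 0 (mod 66), i.e. 66 ∣ 14k. Since gcd(14, 66) = 2, dividing through by 2 this holds exactly when 33 ∣ 7k, and as gcd(7, 33) = 1, exactly when 33 ∣ k.
The smallest positive such k is 33.

33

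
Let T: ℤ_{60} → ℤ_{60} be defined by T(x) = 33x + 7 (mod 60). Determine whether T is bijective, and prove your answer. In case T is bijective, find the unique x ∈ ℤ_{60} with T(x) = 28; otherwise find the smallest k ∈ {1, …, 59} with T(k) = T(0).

20

Recall that T is injective if T(x_1) = T(x_2) implies x_1 = x_2.
We have gcd(33, 60) = 3 > 1. Taking x_1 = 0 and x_2 = 20: T(0) = 7 and T(20) = 33·20 + 7 = 667 ≡ 7 (mod 60).
So T(0) = T(20) while 0 ≠ 20, so T is not injective, hence not bijective.
Since T is not bijective, we find the least positive k with T(k) = T(0): this means 33k ≡ 0 (mod 60), i.e. 60 ∣ 33k. Since gcd(33, 60) = 3, dividing through by 3 this holds exactly when 20 ∣ 11k, and as gcd(11, 20) = 1, exactly when 20 ∣ k.
The smallest positive such k is 20.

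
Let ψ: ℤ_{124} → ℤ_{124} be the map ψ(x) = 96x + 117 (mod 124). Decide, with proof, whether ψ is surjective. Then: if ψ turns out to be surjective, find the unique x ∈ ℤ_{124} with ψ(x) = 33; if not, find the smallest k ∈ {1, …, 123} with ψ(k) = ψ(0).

31

Since gcd(96, 124) = 4, we have 96x ≡ 0 (mod 4) for all x, so ψ(x) ≡ 1 (mod 4).
But 0 ≢ 1 (mod 4), so 0 ∈ ℤ_{124} has no preimage. So ψ is not surjective.
Since ψ is not surjective, we find the least positive k with ψ(k) = ψ(0): this means 96k ≡ 0 (mod 124), i.e. 124 ∣ 96k. Since gcd(96, 124) = 4, dividing through by 4 this holds exactly when 31 ∣ 24k, and as gcd(24, 31) = 1, exactly when 31 ∣ k.
The smallest positive such k is 31.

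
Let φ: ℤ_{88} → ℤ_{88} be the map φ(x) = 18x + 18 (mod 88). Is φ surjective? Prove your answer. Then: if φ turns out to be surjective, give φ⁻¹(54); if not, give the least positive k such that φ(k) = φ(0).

44

Since gcd(18, 88) = 2, we have 18x ≡ 0 (mod 2) for all x, so φ(x) ≡ 0 (mod 2).
But 1 ≢ 0 (mod 2), so 1 ∈ ℤ_{88} has no preimage. Therefore φ is not surjective.
Since φ is not surjective, we find the least positive k with φ(k) = φ(0): this means 18k ≡ 0 (mod 88), i.e. 88 ∣ 18k. Since gcd(18, 88) = 2, dividing through by 2 this holds exactly when 44 ∣ 9k, and as gcd(9, 44) = 1, exactly when 44 ∣ k.
The smallest positive such k is 44.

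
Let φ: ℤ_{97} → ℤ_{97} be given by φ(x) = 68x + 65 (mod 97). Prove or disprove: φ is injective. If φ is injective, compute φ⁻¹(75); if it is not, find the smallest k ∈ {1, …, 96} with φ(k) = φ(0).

3

By definition, injectivity means: for all a, b in the domain, φ(a) = φ(b) implies a = b.
If φ(a) = φ(b), then 68a ≡ 68b (mod 97). Because gcd(68, 97) = 1, we may cancel 68 to get a ≡ b (mod 97).
So φ is injective.
We now compute 68⁻¹ mod 97 explicitly. Euclid's algorithm: 97 = 1·68 + 29, 68 = 2·29 + 10, 29 = 2·10 + 9, 10 = 1·9 + 1; back-substituting gives 1 = 10·68 − 7·97, so 68⁻¹ ≡ 10 (mod 97).
Since φ is injective, we compute φ⁻¹(75): solve 68x + 65 ≡ 75 (mod 97), i.e. 68x ≡ 10 (mod 97).
Multiplying by 68⁻¹ = 10 gives x ≡ 10·10 = 100 = 1·97 + 3 ≡ 3 (mod 97).
Check: φ(3) = 68·3 + 65 = 269 = 2·97 + 75 ≡ 75 (mod 97).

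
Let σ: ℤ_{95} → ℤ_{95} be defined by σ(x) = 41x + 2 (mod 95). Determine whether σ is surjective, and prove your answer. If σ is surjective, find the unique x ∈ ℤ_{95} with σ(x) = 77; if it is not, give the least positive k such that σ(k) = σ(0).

25

Since gcd(41, 95) = 1, 41 is invertible modulo 95. Euclid's algorithm: 95 = 2·41 + 13, 41 = 3·13 + 2, 13 = 6·2 + 1; back-substituting gives 1 = 51·41 − 22·95, so 41⁻¹ ≡ 51 (mod 95).
For any y ∈ ℤ_{95}, x = 51(y − 2) mod 95 satisfies σ(x) = 41·51(y − 2) + 2 ≡ y (since 41·51 ≡ 1 mod 95). So every y has a preimage.
Therefore σ is surjective.
Since σ is surjective, we compute σ⁻¹(77): solve 41x + 2 ≡ 77 (mod 95), i.e. 41x ≡ 75 (mod 95).
Multiplying by 41⁻¹ = 51 gives x ≡ 51·75 = 3825 = 40·95 + 25 ≡ 25 (mod 95).
Check: σ(25) = 41·25 + 2 = 1027 = 10·95 + 77 ≡ 77 (mod 95).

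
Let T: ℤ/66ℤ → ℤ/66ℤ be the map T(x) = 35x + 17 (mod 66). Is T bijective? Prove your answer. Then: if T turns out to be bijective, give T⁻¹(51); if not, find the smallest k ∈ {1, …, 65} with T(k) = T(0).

Recall: injectivity means: for all a, b in the domain, T(a) = T(b) implies a = b.
If T(a) = T(b), then 35a ≡ 35b (mod 66). Because gcd(35, 66) = 1, we may cancel 35 to get a ≡ b (mod 66).
We now compute 35⁻¹ mod 66 explicitly. Euclid's algorithm: 66 = 1·35 + 31, 35 = 1·31 + 4, 31 = 7·4 + 3, 4 = 1·3 + 1; back-substituting gives 1 = 17·35 − 9·66, so 35⁻¹ ≡ 17 (mod 66).
For any y ∈ ℤ/66ℤ, x = 17(y − 17) mod 66 satisfies T(x) = 35·17(y − 17) + 17 ≡ y (since 35·17 ≡ 1 mod 66). So every y has a preimage.
Hence T is bijective.
Since T is bijective, we compute T⁻¹(51): solve 35x + 17 ≡ 51 (mod 66), i.e. 35x ≡ 34 (mod 66).
Multiplying by 35⁻¹ = 17 gives x ≡ 17·34 = 578 = 8·66 + 50 ≡ 50 (mod 66).
Check: T(50) = 35·50 + 17 = 1767 = 26·66 + 51 ≡ 51 (mod 66).

50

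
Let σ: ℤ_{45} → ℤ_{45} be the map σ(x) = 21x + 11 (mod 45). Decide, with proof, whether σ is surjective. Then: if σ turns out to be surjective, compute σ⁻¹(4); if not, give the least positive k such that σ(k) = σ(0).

15

Recall: σ is surjective if every y in the codomain equals σ(x) for some x in the domain.
Since gcd(21, 45) = 3, we have 21x ≡ 0 (mod 3) for all x, so σ(x) ≡ 2 (mod 3).
But 0 ≢ 2 (mod 3), so 0 ∈ ℤ_{45} has no preimage. So σ is not surjective.
Since σ is not surjective, we find the least positive k with σ(k) = σ(0): this means 21k ≡ 0 (mod 45), i.e. 45 ∣ 21k. Since gcd(21, 45) = 3, dividing through by 3 this holds exactly when 15 ∣ 7k, and as gcd(7, 15) = 1, exactly when 15 ∣ k.
The smallest positive such k is 15.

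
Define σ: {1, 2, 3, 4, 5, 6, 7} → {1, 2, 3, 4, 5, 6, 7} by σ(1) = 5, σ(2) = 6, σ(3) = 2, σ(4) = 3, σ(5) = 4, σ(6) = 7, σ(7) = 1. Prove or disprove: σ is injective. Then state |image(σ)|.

The values σ(1), …, σ(7) are 5, 6, 2, 3, 4, 7, 1 — all distinct.
So σ(a) = σ(b) only when a = b, and σ is injective.
The image of σ is {1, 2, 3, 4, 5, 6, 7}, which has 7 elements.

7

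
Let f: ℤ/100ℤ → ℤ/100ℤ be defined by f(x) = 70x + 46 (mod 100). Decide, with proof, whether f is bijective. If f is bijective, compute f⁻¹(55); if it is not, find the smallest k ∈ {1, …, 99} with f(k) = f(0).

10

By definition, injectivity means: for all x_1, x_2 in the domain, f(x_1) = f(x_2) implies x_1 = x_2.
We have gcd(70, 100) = 10 > 1. Taking x_1 = 0 and x_2 = 10: f(0) = 46 and f(10) = 70·10 + 46 = 746 ≡ 46 (mod 100).
So f(0) = f(10) while 0 ≠ 10, hence f is not injective, hence not bijective.
Since f is not bijective, we find the least positive k with f(k) = f(0): this means 70k ≡ 0 (mod 100), i.e. 100 ∣ 70k. Since gcd(70, 100) = 10, dividing through by 10 this holds exactly when 10 ∣ 7k, and as gcd(7, 10) = 1, exactly when 10 ∣ k.
The smallest positive such k is 10.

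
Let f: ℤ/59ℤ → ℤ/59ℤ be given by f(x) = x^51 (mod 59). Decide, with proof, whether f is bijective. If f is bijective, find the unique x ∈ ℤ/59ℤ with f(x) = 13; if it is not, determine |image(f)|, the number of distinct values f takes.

54

Since 59 is prime, the nonzero elements of ℤ/59ℤ form a cyclic group of order 58.
As gcd(51, 58) = 1, raising to the 51st power is a bijection on this group: if a^51 ≡ b^51 then (ab^{−1})^51 = 1, and the only element of order dividing gcd(51, 58) = 1 is 1, so a = b.
With f(0) = 0 this makes f injective on all of ℤ/59ℤ, hence bijective (finite equal-size domain and codomain). In particular f is bijective.
Since f is bijective, we find the preimage of 13. The inverse of x ↦ x^51 on (ℤ/59ℤ)^× is x ↦ x^33, because 51·33 = 1683 = 29·58 + 1 ≡ 1 (mod 58) and x^{58} = 1 for x ≠ 0 (Fermat). So f⁻¹(13) = 13^33 mod 59.
Repeated squaring mod 59: 13^1 ≡ 13, 13^2 ≡ 13² = 169 ≡ 51, 13^4 ≡ 51² = 2601 ≡ 5, 13^8 ≡ 5² = 25, 13^16 ≡ 25² = 625 ≡ 35, 13^32 ≡ 35² = 1225 ≡ 45. Since 33 = 32 + 1, 13^33 ≡ 45·13: 45·13 = 585 ≡ 54. So 13^33 ≡ 54 (mod 59).
Hence f⁻¹(13) = 54.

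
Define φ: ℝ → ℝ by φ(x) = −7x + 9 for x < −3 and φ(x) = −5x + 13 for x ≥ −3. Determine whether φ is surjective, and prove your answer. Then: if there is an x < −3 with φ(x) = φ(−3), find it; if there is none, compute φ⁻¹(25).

-12/5

Both pieces are strictly decreasing (slopes −7 and −5), so each is injective on its own interval.
The left piece maps (−∞, −3) onto (30, ∞); the right piece maps [−3, ∞) onto (−∞, 28].
The union (30, ∞) ∪ (−∞, 28] omits the interval between 30 and 28; in particular 30 has no preimage. So φ is not surjective.
Because the two images are disjoint, no x < −3 has φ(x) = φ(−3), so we compute φ⁻¹(25): 25 lies in (−∞, 28], so solve −5x + 13 = 25: x = (25 − 13)/(−5) = −12/5.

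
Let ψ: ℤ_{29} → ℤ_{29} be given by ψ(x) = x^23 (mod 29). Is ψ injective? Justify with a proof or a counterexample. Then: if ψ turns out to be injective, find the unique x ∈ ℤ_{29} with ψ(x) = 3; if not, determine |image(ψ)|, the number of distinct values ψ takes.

Since 29 is prime, the nonzero elements of ℤ_{29} form a cyclic group of order 28.
As gcd(23, 28) = 1, raising to the 23rd power is a bijection on this group: if u^23 ≡ v^23 then (uv^{−1})^23 = 1, and the only element of order dividing gcd(23, 28) = 1 is 1, so u = v.
With ψ(0) = 0 this makes ψ injective on all of ℤ_{29}, hence bijective (finite equal-size domain and codomain). In particular ψ is injective.
Since ψ is injective, we find the preimage of 3. The inverse of x ↦ x^23 on (ℤ_{29})^× is x ↦ x^11, because 23·11 = 253 = 9·28 + 1 ≡ 1 (mod 28) and x^{28} = 1 for x ≠ 0 (Fermat). So ψ⁻¹(3) = 3^11 mod 29.
Repeated squaring mod 29: 3^1 ≡ 3, 3^2 ≡ 3² = 9, 3^4 ≡ 9² = 81 ≡ 23, 3^8 ≡ 23² = 529 ≡ 7. Since 11 = 8 + 2 + 1, 3^11 ≡ 7·9·3: 7·9 = 63 ≡ 5, then 5·3 = 15. So 3^11 ≡ 15 (mod 29).
Hence ψ⁻¹(3) = 15.

15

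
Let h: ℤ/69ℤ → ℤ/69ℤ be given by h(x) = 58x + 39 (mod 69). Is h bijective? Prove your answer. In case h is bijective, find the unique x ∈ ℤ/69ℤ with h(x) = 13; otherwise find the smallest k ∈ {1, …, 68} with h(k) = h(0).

40

By definition, injectivity means: for all a, b in the domain, h(a) = h(b) implies a = b.
If h(a) = h(b), then 58a ≡ 58b (mod 69). Because gcd(58, 69) = 1, we may cancel 58 to get a ≡ b (mod 69).
We now compute 58⁻¹ mod 69 explicitly. Euclid's algorithm: 69 = 1·58 + 11, 58 = 5·11 + 3, 11 = 3·3 + 2, 3 = 1·2 + 1; back-substituting gives 1 = 25·58 − 21·69, so 58⁻¹ ≡ 25 (mod 69).
Then y ↦ 25(y − 39) is a two-sided inverse to h, so every y ∈ ℤ/69ℤ has a preimage.
Therefore h is bijective.
Since h is bijective, we compute h⁻¹(13): solve 58x + 39 ≡ 13 (mod 69), i.e. 58x ≡ 43 (mod 69).
Multiplying by 58⁻¹ = 25 gives x ≡ 25·43 = 1075 = 15·69 + 40 ≡ 40 (mod 69).
Check: h(40) = 58·40 + 39 = 2359 = 34·69 + 13 ≡ 13 (mod 69).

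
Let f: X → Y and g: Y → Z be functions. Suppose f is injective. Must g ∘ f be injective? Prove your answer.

No. Take X = Y = Z = {0, 1}, f = identity (injective), and g(x) = 0 for every x.
Then (g ∘ f)(0) = 0 = (g ∘ f)(1) with 0 ≠ 1, so g ∘ f is not injective.

not injective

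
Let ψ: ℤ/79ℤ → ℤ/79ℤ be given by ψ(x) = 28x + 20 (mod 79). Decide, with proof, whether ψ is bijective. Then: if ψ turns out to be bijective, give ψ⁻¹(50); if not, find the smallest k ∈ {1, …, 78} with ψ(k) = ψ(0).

18

If ψ(s) = ψ(t), then 28s ≡ 28t (mod 79). Because gcd(28, 79) = 1, we may cancel 28 to get s ≡ t (mod 79).
We now compute 28⁻¹ mod 79 explicitly. Euclid's algorithm: 79 = 2·28 + 23, 28 = 1·23 + 5, 23 = 4·5 + 3, 5 = 1·3 + 2, 3 = 1·2 + 1; back-substituting gives 1 = 48·28 − 17·79, so 28⁻¹ ≡ 48 (mod 79).
Then y ↦ 48(y − 20) is a two-sided inverse to ψ, so every y ∈ ℤ/79ℤ has a preimage.
Thus ψ is bijective.
Since ψ is bijective, we find ψ⁻¹(50): we need 28x ≡ 50 − 20 ≡ 30 (mod 79). Using 28⁻¹ = 48: x ≡ 48·30 = 1440 = 18·79 + 18, so x = 18.
Check: ψ(18) = 28·18 + 20 = 524 = 6·79 + 50 ≡ 50 (mod 79).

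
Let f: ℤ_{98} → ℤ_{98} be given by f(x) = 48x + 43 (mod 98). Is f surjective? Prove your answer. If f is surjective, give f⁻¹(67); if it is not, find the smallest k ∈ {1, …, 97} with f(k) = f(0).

49

By definition, surjectivity means every element of the codomain has a preimage under f.
Since gcd(48, 98) = 2, we have 48x ≡ 0 (mod 2) for all x, so f(x) ≡ 1 (mod 2).
But 0 ≢ 1 (mod 2), so 0 ∈ ℤ_{98} has no preimage. Hence f is not surjective.
Since f is not surjective, we find the least positive k with f(k) = f(0): this means 48k ≡ 0 (mod 98), i.e. 98 ∣ 48k. Since gcd(48, 98) = 2, dividing through by 2 this holds exactly when 49 ∣ 24k, and as gcd(24, 49) = 1, exactly when 49 ∣ k.
The smallest positive such k is 49.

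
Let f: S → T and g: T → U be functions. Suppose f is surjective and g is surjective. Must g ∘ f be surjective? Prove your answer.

surjective

Let c ∈ U. Since g is surjective, there is b ∈ T with g(b) = c. Since f is surjective, there is a ∈ S with f(a) = b.
Then (g ∘ f)(a) = g(b) = c. Hence g ∘ f is surjective.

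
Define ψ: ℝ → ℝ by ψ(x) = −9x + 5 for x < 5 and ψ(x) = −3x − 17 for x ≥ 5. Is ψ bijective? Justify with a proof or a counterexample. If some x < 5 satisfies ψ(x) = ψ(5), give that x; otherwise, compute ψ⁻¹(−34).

Both pieces are strictly decreasing (slopes −9 and −3), so each is injective on its own interval.
The left piece maps (−∞, 5) onto (−40, ∞); the right piece maps [5, ∞) onto (−∞, −32].
These images overlap. In particular ψ(5) = −32 (right piece), and solving −9x + 5 = −32 on the left piece gives x = 37/9 < 5.
So ψ(37/9) = ψ(5) with 37/9 ≠ 5, and ψ is not injective, hence not bijective. This x = 37/9 is the requested value below 5.

37/9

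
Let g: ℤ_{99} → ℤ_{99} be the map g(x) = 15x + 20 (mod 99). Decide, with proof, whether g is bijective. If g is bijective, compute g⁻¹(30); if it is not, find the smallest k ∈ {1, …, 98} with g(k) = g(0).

33

By definition, injectivity means: for all s, t in the domain, g(s) = g(t) implies s = t.
We have gcd(15, 99) = 3 > 1. Taking s = 0 and t = 33: g(0) = 20 and g(33) = 15·33 + 20 = 515 ≡ 20 (mod 99).
So g(0) = g(33) while 0 ≠ 33, hence g is not injective, hence not bijective.
Since g is not bijective, we find the least positive k with g(k) = g(0): this means 15k ≡ 0 (mod 99), i.e. 99 ∣ 15k. Since gcd(15, 99) = 3, dividing through by 3 this holds exactly when 33 ∣ 5k, and as gcd(5, 33) = 1, exactly when 33 ∣ k.
The smallest positive such k is 33.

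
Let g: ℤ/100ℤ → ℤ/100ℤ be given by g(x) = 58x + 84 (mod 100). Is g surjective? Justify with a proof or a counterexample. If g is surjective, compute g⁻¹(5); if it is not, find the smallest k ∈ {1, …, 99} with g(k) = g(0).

50

Since gcd(58, 100) = 2, we have 58x ≡ 0 (mod 2) for all x, so g(x) ≡ 0 (mod 2).
But 1 ≢ 0 (mod 2), so 1 ∈ ℤ/100ℤ has no preimage. Therefore g is not surjective.
Since g is not surjective, we find the least positive k with g(k) = g(0): this means 58k ≡ 0 (mod 100), i.e. 100 ∣ 58k. Since gcd(58, 100) = 2, dividing through by 2 this holds exactly when 50 ∣ 29k, and as gcd(29, 50) = 1, exactly when 50 ∣ k.
The smallest positive such k is 50.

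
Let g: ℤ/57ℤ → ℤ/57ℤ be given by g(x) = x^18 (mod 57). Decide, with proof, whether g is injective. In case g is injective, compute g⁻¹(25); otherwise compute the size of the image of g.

4

g(1) = 1^18 = 1.
g(2): Repeated squaring mod 57: 2^1 ≡ 2, 2^2 ≡ 2² = 4, 2^4 ≡ 4² = 16, 2^8 ≡ 16² = 256 ≡ 28, 2^16 ≡ 28² = 784 ≡ 43. Since 18 = 16 + 2, 2^18 ≡ 43·4: 43·4 = 172 ≡ 1. So 2^18 ≡ 1 (mod 57).
So g(1) = g(2) = 1 while 1 ≠ 2, hence g is not injective.
Since g is not injective, we determine |image(g)|. Computing x^18 mod 57 for each x (by repeated squaring, reducing mod 57 at every step), the values g(0), g(1), …, g(56) are: 0, 1, 1, 39, 1, 1, 39, 1, 1, 39, 1, 1, 39, 1, 1, 39, 1, 1, 39, 19, 1, 39, 1, 1, 39, 1, 1, 39, 1, 1, 39, 1, 1, 39, 1, 1, 39, 1, 19, 39, 1, 1, 39, 1, 1, 39, 1, 1, 39, 1, 1, 39, 1, 1, 39, 1, 1.
The distinct values are {0, 1, 19, 39}; there are 4 of them.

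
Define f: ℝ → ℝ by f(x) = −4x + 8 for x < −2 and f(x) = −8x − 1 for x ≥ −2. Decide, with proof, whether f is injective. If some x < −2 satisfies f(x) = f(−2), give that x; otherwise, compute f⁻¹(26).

-9/2

Both pieces are strictly decreasing (slopes −4 and −8), so each is injective on its own interval.
The left piece maps (−∞, −2) onto (16, ∞); the right piece maps [−2, ∞) onto (−∞, 15].
These images are disjoint, so no value is attained by both pieces. Thus f is injective.
Because the two images are disjoint, no x < −2 has f(x) = f(−2), so we compute f⁻¹(26): 26 lies in (16, ∞), so solve −4x + 8 = 26: x = (26 − 8)/(−4) = −9/2.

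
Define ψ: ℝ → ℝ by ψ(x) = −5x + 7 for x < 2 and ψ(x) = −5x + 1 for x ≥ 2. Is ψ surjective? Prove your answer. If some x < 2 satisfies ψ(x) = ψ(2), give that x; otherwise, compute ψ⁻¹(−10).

Both pieces are strictly decreasing (slopes −5 and −5), so each is injective on its own interval.
The left piece maps (−∞, 2) onto (−3, ∞); the right piece maps [2, ∞) onto (−∞, −9].
The union (−3, ∞) ∪ (−∞, −9] omits the interval between −3 and −9; in particular −3 has no preimage. So ψ is not surjective.
Because the two images are disjoint, no x < 2 has ψ(x) = ψ(2), so we compute ψ⁻¹(−10): −10 lies in (−∞, −9], so solve −5x + 1 = −10: x = (−10 − 1)/(−5) = 11/5.

11/5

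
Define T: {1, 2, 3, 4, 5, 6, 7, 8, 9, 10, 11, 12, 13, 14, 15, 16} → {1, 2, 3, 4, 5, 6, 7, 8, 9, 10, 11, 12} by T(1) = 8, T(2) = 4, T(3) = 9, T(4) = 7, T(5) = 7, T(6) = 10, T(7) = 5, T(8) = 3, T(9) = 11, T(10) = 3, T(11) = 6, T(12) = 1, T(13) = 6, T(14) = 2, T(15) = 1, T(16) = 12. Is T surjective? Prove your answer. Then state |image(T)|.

12

Every element of the codomain has a preimage: 1 = T(12), 2 = T(14), 3 = T(8), 4 = T(2), 5 = T(7), 6 = T(11), 7 = T(4), 8 = T(1), 9 = T(3), 10 = T(6), 11 = T(9), 12 = T(16).
So T is surjective.
The image of T is {1, 2, 3, 4, 5, 6, 7, 8, 9, 10, 11, 12}, which has 12 elements.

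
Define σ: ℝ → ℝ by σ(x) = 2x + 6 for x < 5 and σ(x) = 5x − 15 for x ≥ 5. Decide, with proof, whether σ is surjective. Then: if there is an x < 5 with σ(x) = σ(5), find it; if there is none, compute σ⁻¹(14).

2

Both pieces are strictly increasing (slopes 2 and 5), so each is injective on its own interval.
The left piece maps (−∞, 5) onto (−∞, 16); the right piece maps [5, ∞) onto [10, ∞).
The union (−∞, 16) ∪ [10, ∞) covers ℝ, so σ is surjective.
For the follow-up: the images overlap, so an x < 5 with σ(x) = σ(5) exists. σ(5) = 10; solving 2x + 6 = 10 for x < 5 gives x = (10 − 6)/2 = 2.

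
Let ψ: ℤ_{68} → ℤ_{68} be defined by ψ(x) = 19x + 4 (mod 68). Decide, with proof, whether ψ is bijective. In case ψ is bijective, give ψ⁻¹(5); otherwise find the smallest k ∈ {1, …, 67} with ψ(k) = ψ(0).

Recall: ψ is injective if ψ(x_1) = ψ(x_2) implies x_1 = x_2.
If ψ(x_1) = ψ(x_2), then 19x_1 ≡ 19x_2 (mod 68). Because gcd(19, 68) = 1, we may cancel 19 to get x_1 ≡ x_2 (mod 68).
We now compute 19⁻¹ mod 68 explicitly. Euclid's algorithm: 68 = 3·19 + 11, 19 = 1·11 + 8, 11 = 1·8 + 3, 8 = 2·3 + 2, 3 = 1·2 + 1; back-substituting gives 1 = 43·19 − 12·68, so 19⁻¹ ≡ 43 (mod 68).
Then y ↦ 43(y − 4) is a two-sided inverse to ψ, so every y ∈ ℤ_{68} has a preimage.
Hence ψ is bijective.
Since ψ is bijective, we find ψ⁻¹(5): we need 19x ≡ 5 − 4 ≡ 1 (mod 68). Using 19⁻¹ = 43: x ≡ 43·1 = 43, so x = 43.
Check: ψ(43) = 19·43 + 4 = 821 = 12·68 + 5 ≡ 5 (mod 68).

43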